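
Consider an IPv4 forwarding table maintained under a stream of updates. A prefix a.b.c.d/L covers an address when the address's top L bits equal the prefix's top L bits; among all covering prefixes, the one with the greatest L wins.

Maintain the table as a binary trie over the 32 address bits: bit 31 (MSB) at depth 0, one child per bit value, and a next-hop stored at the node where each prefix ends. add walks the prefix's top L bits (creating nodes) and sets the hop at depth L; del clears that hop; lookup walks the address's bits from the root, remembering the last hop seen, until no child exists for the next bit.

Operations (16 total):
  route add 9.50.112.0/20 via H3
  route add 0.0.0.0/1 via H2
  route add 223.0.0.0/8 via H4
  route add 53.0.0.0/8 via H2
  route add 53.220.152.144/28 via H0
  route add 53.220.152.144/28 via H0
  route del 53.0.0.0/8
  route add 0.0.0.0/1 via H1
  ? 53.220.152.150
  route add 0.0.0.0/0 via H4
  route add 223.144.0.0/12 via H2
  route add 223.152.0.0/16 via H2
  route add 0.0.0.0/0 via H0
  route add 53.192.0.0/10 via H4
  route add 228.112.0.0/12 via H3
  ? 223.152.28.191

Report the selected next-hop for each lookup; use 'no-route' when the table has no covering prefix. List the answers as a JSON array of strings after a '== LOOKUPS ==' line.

Apply in order:
  + 9.50.112.0/20 (H3) depth=20
  + 0.0.0.0/1 (H2) depth=1
  + 223.0.0.0/8 (H4) depth=8
  + 53.0.0.0/8 (H2) depth=8
  + 53.220.152.144/28 (H0) depth=28
  + 53.220.152.144/28 (H0) depth=28
  del 53.0.0.0/8 (clear depth 8)
  + 0.0.0.0/1 (H1) depth=1
  Q 53.220.152.150: descend 0011010111011100100110001001 ; hops seen [H1,H0] ; pick H0
  + 0.0.0.0/0 (H4) depth=0
  + 223.144.0.0/12 (H2) depth=12
  + 223.152.0.0/16 (H2) depth=16
  + 0.0.0.0/0 (H0) depth=0
  + 53.192.0.0/10 (H4) depth=10
  + 228.112.0.0/12 (H3) depth=12
  Q 223.152.28.191: descend 1101111110011000 ; hops seen [H0,H4,H2,H2] ; pick H2

== LOOKUPS ==
["H0","H2"]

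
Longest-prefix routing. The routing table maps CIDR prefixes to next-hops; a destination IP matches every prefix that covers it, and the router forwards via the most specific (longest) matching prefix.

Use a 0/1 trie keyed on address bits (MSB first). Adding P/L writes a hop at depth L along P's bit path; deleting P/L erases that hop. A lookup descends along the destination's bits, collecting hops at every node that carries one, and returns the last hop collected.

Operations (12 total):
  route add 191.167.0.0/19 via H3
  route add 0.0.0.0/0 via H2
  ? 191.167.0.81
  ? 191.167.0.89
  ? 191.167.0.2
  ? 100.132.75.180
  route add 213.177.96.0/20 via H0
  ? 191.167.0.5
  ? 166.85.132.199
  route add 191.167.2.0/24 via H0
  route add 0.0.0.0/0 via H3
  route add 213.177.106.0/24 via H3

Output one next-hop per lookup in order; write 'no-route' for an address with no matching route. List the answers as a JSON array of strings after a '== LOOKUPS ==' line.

Process each operation:
  add 191.167.0.0/19 -> H3 at depth 19
  add 0.0.0.0/0 -> H2 at depth 0
  ? 191.167.0.81  path d0:H2→d1:-→d2:-→d3:-→d4:-→d5:-→d6:-→d7:-→d8:-→d9:-→d10:-→d11:-→d12:-→d13:-→d14:-→d15:-→d16:-→d17:-→d18:-→d19:H3  best=H3
  ? 191.167.0.89  path d0:H2→d1:-→d2:-→d3:-→d4:-→d5:-→d6:-→d7:-→d8:-→d9:-→d10:-→d11:-→d12:-→d13:-→d14:-→d15:-→d16:-→d17:-→d18:-→d19:H3  best=H3
  ? 191.167.0.2  path d0:H2→d1:-→d2:-→d3:-→d4:-→d5:-→d6:-→d7:-→d8:-→d9:-→d10:-→d11:-→d12:-→d13:-→d14:-→d15:-→d16:-→d17:-→d18:-→d19:H3  best=H3
  ? 100.132.75.180  path d0:H2  best=H2
  add 213.177.96.0/20 -> H0 at depth 20
  ? 191.167.0.5  path d0:H2→d1:-→d2:-→d3:-→d4:-→d5:-→d6:-→d7:-→d8:-→d9:-→d10:-→d11:-→d12:-→d13:-→d14:-→d15:-→d16:-→d17:-→d18:-→d19:H3  best=H3
  ? 166.85.132.199  path d0:H2→d1:-→d2:-→d3:-  best=H2
  add 191.167.2.0/24 -> H0 at depth 24
  add 0.0.0.0/0 -> H3 at depth 0
  add 213.177.106.0/24 -> H3 at depth 24

== LOOKUPS ==
["H3","H3","H3","H2","H3","H2"]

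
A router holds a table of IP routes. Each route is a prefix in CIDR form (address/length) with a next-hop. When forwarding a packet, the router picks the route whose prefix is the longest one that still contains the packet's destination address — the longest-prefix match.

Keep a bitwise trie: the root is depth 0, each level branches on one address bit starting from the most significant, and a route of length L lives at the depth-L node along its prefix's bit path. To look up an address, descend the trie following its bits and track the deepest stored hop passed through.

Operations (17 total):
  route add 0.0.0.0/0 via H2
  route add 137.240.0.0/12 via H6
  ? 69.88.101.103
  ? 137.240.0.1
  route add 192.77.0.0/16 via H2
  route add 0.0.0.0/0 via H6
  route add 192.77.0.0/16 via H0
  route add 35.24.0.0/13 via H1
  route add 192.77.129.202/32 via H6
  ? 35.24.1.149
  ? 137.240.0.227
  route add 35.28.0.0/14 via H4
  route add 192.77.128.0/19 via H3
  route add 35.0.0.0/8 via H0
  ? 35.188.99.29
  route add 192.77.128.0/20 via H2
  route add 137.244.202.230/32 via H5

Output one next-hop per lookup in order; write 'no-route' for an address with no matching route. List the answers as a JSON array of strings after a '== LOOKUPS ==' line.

Process each operation:
  add 0.0.0.0/0 -> H2 at depth 0
  add 137.240.0.0/12 -> H6 at depth 12
  lookup 69.88.101.103: bits ε walk d0:H2 -> H2
  lookup 137.240.0.1: bits 100010011111 walk d0:H2→d1:-→d2:-→d3:-→d4:-→d5:-→d6:-→d7:-→d8:-→d9:-→d10:-→d11:-→d12:H6 -> H6
  add 192.77.0.0/16 -> H2 at depth 16
  add 0.0.0.0/0 -> H6 at depth 0
  add 192.77.0.0/16 -> H0 at depth 16
  add 35.24.0.0/13 -> H1 at depth 13
  add 192.77.129.202/32 -> H6 at depth 32
  lookup 35.24.1.149: bits 0010001100011 walk d0:H6→d1:-→d2:-→d3:-→d4:-→d5:-→d6:-→d7:-→d8:-→d9:-→d10:-→d11:-→d12:-→d13:H1 -> H1
  lookup 137.240.0.227: bits 100010011111 walk d0:H6→d1:-→d2:-→d3:-→d4:-→d5:-→d6:-→d7:-→d8:-→d9:-→d10:-→d11:-→d12:H6 -> H6
  add 35.28.0.0/14 -> H4 at depth 14
  add 192.77.128.0/19 -> H3 at depth 19
  add 35.0.0.0/8 -> H0 at depth 8
  lookup 35.188.99.29: bits 00100011 walk d0:H6→d1:-→d2:-→d3:-→d4:-→d5:-→d6:-→d7:-→d8:H0 -> H0
  add 192.77.128.0/20 -> H2 at depth 20
  add 137.244.202.230/32 -> H5 at depth 32

== LOOKUPS ==
["H2","H6","H1","H6","H0"]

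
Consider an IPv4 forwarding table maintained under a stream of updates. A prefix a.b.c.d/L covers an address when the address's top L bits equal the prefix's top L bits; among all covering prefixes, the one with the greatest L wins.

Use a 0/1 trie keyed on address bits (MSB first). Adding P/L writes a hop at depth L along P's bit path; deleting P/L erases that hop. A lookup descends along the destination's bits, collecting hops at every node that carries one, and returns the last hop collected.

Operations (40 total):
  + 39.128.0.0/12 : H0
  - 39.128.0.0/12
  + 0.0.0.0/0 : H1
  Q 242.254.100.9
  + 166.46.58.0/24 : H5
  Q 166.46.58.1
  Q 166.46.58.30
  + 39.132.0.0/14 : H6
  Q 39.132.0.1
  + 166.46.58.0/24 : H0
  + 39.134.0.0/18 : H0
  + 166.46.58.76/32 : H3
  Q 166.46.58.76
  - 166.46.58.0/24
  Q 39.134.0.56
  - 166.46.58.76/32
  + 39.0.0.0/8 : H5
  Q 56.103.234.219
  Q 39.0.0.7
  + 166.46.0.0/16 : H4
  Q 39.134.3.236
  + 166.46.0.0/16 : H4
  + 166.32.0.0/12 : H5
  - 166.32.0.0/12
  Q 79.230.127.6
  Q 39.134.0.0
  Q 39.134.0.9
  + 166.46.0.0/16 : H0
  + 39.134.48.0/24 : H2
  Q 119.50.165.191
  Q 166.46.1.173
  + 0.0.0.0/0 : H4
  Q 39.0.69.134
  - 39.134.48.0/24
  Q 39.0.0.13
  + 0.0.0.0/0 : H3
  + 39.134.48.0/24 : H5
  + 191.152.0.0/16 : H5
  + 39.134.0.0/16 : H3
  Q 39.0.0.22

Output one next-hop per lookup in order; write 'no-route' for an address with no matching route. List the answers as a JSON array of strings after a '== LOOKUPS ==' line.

Trace:
  add 39.128.0.0/12 -> H0 at depth 12
  - 39.128.0.0/12 clear@12
  add 0.0.0.0/0 -> H1 at depth 0
  Q 242.254.100.9: descend ε ; hops seen [H1] ; pick H1
  add 166.46.58.0/24 -> H5 at depth 24
  Q 166.46.58.1: descend 101001100010111000111010 ; hops seen [H1,H5] ; pick H5
  Q 166.46.58.30: descend 101001100010111000111010 ; hops seen [H1,H5] ; pick H5
  add 39.132.0.0/14 -> H6 at depth 14
  Q 39.132.0.1: descend 00100111100001 ; hops seen [H1,H6] ; pick H6
  add 166.46.58.0/24 -> H0 at depth 24
  add 39.134.0.0/18 -> H0 at depth 18
  add 166.46.58.76/32 -> H3 at depth 32
  Q 166.46.58.76: descend 10100110001011100011101001001100 ; hops seen [H1,H0,H3] ; pick H3
  - 166.46.58.0/24 clear@24
  Q 39.134.0.56: descend 001001111000011000 ; hops seen [H1,H6,H0] ; pick H0
  - 166.46.58.76/32 clear@32
  add 39.0.0.0/8 -> H5 at depth 8
  Q 56.103.234.219: descend 001 ; hops seen [H1] ; pick H1
  Q 39.0.0.7: descend 00100111 ; hops seen [H1,H5] ; pick H5
  add 166.46.0.0/16 -> H4 at depth 16
  Q 39.134.3.236: descend 001001111000011000 ; hops seen [H1,H5,H6,H0] ; pick H0
  add 166.46.0.0/16 -> H4 at depth 16
  add 166.32.0.0/12 -> H5 at depth 12
  - 166.32.0.0/12 clear@12
  Q 79.230.127.6: descend 0 ; hops seen [H1] ; pick H1
  Q 39.134.0.0: descend 001001111000011000 ; hops seen [H1,H5,H6,H0] ; pick H0
  Q 39.134.0.9: descend 001001111000011000 ; hops seen [H1,H5,H6,H0] ; pick H0
  add 166.46.0.0/16 -> H0 at depth 16
  add 39.134.48.0/24 -> H2 at depth 24
  Q 119.50.165.191: descend 0 ; hops seen [H1] ; pick H1
  Q 166.46.1.173: descend 101001100010111000 ; hops seen [H1,H0] ; pick H0
  add 0.0.0.0/0 -> H4 at depth 0
  Q 39.0.69.134: descend 00100111 ; hops seen [H4,H5] ; pick H5
  - 39.134.48.0/24 clear@24
  Q 39.0.0.13: descend 00100111 ; hops seen [H4,H5] ; pick H5
  add 0.0.0.0/0 -> H3 at depth 0
  add 39.134.48.0/24 -> H5 at depth 24
  add 191.152.0.0/16 -> H5 at depth 16
  add 39.134.0.0/16 -> H3 at depth 16
  Q 39.0.0.22: descend 00100111 ; hops seen [H3,H5] ; pick H5

== LOOKUPS ==
["H1","H5","H5","H6","H3","H0","H1","H5","H0","H1","H0","H0","H1","H0","H5","H5","H5"]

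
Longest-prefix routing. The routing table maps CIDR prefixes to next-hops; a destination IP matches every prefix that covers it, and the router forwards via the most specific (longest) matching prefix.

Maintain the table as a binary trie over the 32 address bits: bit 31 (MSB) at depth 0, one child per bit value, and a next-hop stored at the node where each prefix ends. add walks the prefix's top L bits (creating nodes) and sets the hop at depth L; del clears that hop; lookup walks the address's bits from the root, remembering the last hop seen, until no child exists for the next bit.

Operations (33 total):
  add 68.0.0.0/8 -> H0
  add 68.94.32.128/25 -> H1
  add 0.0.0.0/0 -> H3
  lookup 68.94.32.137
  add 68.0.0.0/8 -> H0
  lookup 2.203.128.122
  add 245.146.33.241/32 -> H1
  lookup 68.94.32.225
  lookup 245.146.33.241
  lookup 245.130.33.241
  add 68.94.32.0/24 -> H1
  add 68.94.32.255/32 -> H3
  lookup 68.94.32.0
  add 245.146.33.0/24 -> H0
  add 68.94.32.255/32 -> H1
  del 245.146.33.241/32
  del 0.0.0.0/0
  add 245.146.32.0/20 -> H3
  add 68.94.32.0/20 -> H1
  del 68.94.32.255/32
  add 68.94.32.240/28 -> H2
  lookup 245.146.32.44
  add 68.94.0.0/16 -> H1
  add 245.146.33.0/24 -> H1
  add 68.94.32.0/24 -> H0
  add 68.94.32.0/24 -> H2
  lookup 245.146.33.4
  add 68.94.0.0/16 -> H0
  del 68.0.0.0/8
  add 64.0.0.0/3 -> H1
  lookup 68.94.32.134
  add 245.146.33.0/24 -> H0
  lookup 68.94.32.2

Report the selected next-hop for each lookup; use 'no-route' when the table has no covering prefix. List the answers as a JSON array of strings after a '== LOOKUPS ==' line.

Apply in order:
  add 68.0.0.0/8 -> H0 at depth 8
  add 68.94.32.128/25 -> H1 at depth 25
  add 0.0.0.0/0 -> H3 at depth 0
  ? 68.94.32.137  path d0:H3→d1:-→d2:-→d3:-→d4:-→d5:-→d6:-→d7:-→d8:H0→d9:-→d10:-→d11:-→d12:-→d13:-→d14:-→d15:-→d16:-→d17:-→d18:-→d19:-→d20:-→d21:-→d22:-→d23:-→d24:-→d25:H1  best=H1
  add 68.0.0.0/8 -> H0 at depth 8
  ? 2.203.128.122  path d0:H3→d1:-  best=H3
  add 245.146.33.241/32 -> H1 at depth 32
  ? 68.94.32.225  path d0:H3→d1:-→d2:-→d3:-→d4:-→d5:-→d6:-→d7:-→d8:H0→d9:-→d10:-→d11:-→d12:-→d13:-→d14:-→d15:-→d16:-→d17:-→d18:-→d19:-→d20:-→d21:-→d22:-→d23:-→d24:-→d25:H1  best=H1
  ? 245.146.33.241  path d0:H3→d1:-→d2:-→d3:-→d4:-→d5:-→d6:-→d7:-→d8:-→d9:-→d10:-→d11:-→d12:-→d13:-→d14:-→d15:-→d16:-→d17:-→d18:-→d19:-→d20:-→d21:-→d22:-→d23:-→d24:-→d25:-→d26:-→d27:-→d28:-→d29:-→d30:-→d31:-→d32:H1  best=H1
  ? 245.130.33.241  path d0:H3→d1:-→d2:-→d3:-→d4:-→d5:-→d6:-→d7:-→d8:-→d9:-→d10:-→d11:-  best=H3
  add 68.94.32.0/24 -> H1 at depth 24
  add 68.94.32.255/32 -> H3 at depth 32
  ? 68.94.32.0  path d0:H3→d1:-→d2:-→d3:-→d4:-→d5:-→d6:-→d7:-→d8:H0→d9:-→d10:-→d11:-→d12:-→d13:-→d14:-→d15:-→d16:-→d17:-→d18:-→d19:-→d20:-→d21:-→d22:-→d23:-→d24:H1  best=H1
  add 245.146.33.0/24 -> H0 at depth 24
  add 68.94.32.255/32 -> H1 at depth 32
  - 245.146.33.241/32 clear@32
  - 0.0.0.0/0 clear@0
  add 245.146.32.0/20 -> H3 at depth 20
  add 68.94.32.0/20 -> H1 at depth 20
  - 68.94.32.255/32 clear@32
  add 68.94.32.240/28 -> H2 at depth 28
  ? 245.146.32.44  path d0:-→d1:-→d2:-→d3:-→d4:-→d5:-→d6:-→d7:-→d8:-→d9:-→d10:-→d11:-→d12:-→d13:-→d14:-→d15:-→d16:-→d17:-→d18:-→d19:-→d20:H3→d21:-→d22:-→d23:-  best=H3
  add 68.94.0.0/16 -> H1 at depth 16
  add 245.146.33.0/24 -> H1 at depth 24
  add 68.94.32.0/24 -> H0 at depth 24
  add 68.94.32.0/24 -> H2 at depth 24
  ? 245.146.33.4  path d0:-→d1:-→d2:-→d3:-→d4:-→d5:-→d6:-→d7:-→d8:-→d9:-→d10:-→d11:-→d12:-→d13:-→d14:-→d15:-→d16:-→d17:-→d18:-→d19:-→d20:H3→d21:-→d22:-→d23:-→d24:H1  best=H1
  add 68.94.0.0/16 -> H0 at depth 16
  - 68.0.0.0/8 clear@8
  add 64.0.0.0/3 -> H1 at depth 3
  ? 68.94.32.134  path d0:-→d1:-→d2:-→d3:H1→d4:-→d5:-→d6:-→d7:-→d8:-→d9:-→d10:-→d11:-→d12:-→d13:-→d14:-→d15:-→d16:H0→d17:-→d18:-→d19:-→d20:H1→d21:-→d22:-→d23:-→d24:H2→d25:H1  best=H1
  add 245.146.33.0/24 -> H0 at depth 24
  ? 68.94.32.2  path d0:-→d1:-→d2:-→d3:H1→d4:-→d5:-→d6:-→d7:-→d8:-→d9:-→d10:-→d11:-→d12:-→d13:-→d14:-→d15:-→d16:H0→d17:-→d18:-→d19:-→d20:H1→d21:-→d22:-→d23:-→d24:H2  best=H2

== LOOKUPS ==
["H1","H3","H1","H1","H3","H1","H3","H1","H1","H2"]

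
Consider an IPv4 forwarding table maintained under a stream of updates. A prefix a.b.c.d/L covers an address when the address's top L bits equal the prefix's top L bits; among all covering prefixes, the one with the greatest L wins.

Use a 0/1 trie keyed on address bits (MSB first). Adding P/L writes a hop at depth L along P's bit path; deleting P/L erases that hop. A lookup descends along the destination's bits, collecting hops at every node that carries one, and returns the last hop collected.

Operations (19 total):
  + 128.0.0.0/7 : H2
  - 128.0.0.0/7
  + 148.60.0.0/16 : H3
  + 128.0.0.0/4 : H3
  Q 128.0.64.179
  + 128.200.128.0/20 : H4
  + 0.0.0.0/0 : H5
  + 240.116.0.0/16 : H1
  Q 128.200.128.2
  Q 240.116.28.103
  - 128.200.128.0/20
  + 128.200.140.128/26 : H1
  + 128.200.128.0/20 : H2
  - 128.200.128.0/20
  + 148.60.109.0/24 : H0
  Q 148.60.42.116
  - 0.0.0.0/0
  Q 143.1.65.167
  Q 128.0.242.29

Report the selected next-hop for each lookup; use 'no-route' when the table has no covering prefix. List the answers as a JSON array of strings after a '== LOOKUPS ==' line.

Apply in order:
  + 128.0.0.0/7 (H2) depth=7
  - 128.0.0.0/7 clear@7
  + 148.60.0.0/16 (H3) depth=16
  + 128.0.0.0/4 (H3) depth=4
  Q 128.0.64.179: descend 1000000 ; hops seen [H3] ; pick H3
  + 128.200.128.0/20 (H4) depth=20
  + 0.0.0.0/0 (H5) depth=0
  + 240.116.0.0/16 (H1) depth=16
  Q 128.200.128.2: descend 10000000110010001000 ; hops seen [H5,H3,H4] ; pick H4
  Q 240.116.28.103: descend 1111000001110100 ; hops seen [H5,H1] ; pick H1
  - 128.200.128.0/20 clear@20
  + 128.200.140.128/26 (H1) depth=26
  + 128.200.128.0/20 (H2) depth=20
  - 128.200.128.0/20 clear@20
  + 148.60.109.0/24 (H0) depth=24
  Q 148.60.42.116: descend 10010100001111000 ; hops seen [H5,H3] ; pick H3
  - 0.0.0.0/0 clear@0
  Q 143.1.65.167: descend 1000 ; hops seen [H3] ; pick H3
  Q 128.0.242.29: descend 10000000 ; hops seen [H3] ; pick H3

== LOOKUPS ==
["H3","H4","H1","H3","H3","H3"]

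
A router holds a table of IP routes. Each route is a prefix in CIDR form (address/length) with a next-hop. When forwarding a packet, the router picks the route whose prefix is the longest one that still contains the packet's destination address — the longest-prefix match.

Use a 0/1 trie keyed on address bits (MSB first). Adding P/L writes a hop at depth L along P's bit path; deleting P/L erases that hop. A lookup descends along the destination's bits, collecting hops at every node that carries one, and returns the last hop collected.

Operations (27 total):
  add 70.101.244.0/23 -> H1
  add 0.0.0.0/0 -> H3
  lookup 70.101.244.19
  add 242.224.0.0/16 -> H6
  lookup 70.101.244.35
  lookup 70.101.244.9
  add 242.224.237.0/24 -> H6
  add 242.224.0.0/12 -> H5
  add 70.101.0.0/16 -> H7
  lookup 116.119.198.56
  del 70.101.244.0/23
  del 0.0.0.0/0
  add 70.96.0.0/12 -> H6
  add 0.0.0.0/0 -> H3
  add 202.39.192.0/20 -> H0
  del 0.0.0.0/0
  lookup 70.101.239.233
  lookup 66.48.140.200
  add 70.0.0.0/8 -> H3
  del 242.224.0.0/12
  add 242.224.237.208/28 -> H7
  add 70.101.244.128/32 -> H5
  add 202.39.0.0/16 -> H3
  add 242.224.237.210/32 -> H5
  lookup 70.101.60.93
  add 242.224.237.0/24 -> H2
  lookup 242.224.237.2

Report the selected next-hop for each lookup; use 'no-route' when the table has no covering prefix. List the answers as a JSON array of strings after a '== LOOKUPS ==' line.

Apply in order:
  + 70.101.244.0/23 (H1) depth=23
  + 0.0.0.0/0 (H3) depth=0
  lookup 70.101.244.19: bits 01000110011001011111010 walk d0:H3→d1:-→d2:-→d3:-→d4:-→d5:-→d6:-→d7:-→d8:-→d9:-→d10:-→d11:-→d12:-→d13:-→d14:-→d15:-→d16:-→d17:-→d18:-→d19:-→d20:-→d21:-→d22:-→d23:H1 -> H1
  + 242.224.0.0/16 (H6) depth=16
  lookup 70.101.244.35: bits 01000110011001011111010 walk d0:H3→d1:-→d2:-→d3:-→d4:-→d5:-→d6:-→d7:-→d8:-→d9:-→d10:-→d11:-→d12:-→d13:-→d14:-→d15:-→d16:-→d17:-→d18:-→d19:-→d20:-→d21:-→d22:-→d23:H1 -> H1
  lookup 70.101.244.9: bits 01000110011001011111010 walk d0:H3→d1:-→d2:-→d3:-→d4:-→d5:-→d6:-→d7:-→d8:-→d9:-→d10:-→d11:-→d12:-→d13:-→d14:-→d15:-→d16:-→d17:-→d18:-→d19:-→d20:-→d21:-→d22:-→d23:H1 -> H1
  + 242.224.237.0/24 (H6) depth=24
  + 242.224.0.0/12 (H5) depth=12
  + 70.101.0.0/16 (H7) depth=16
  lookup 116.119.198.56: bits 01 walk d0:H3→d1:-→d2:- -> H3
  del 70.101.244.0/23 (clear depth 23)
  del 0.0.0.0/0 (clear depth 0)
  + 70.96.0.0/12 (H6) depth=12
  + 0.0.0.0/0 (H3) depth=0
  + 202.39.192.0/20 (H0) depth=20
  del 0.0.0.0/0 (clear depth 0)
  lookup 70.101.239.233: bits 0100011001100101111 walk d0:-→d1:-→d2:-→d3:-→d4:-→d5:-→d6:-→d7:-→d8:-→d9:-→d10:-→d11:-→d12:H6→d13:-→d14:-→d15:-→d16:H7→d17:-→d18:-→d19:- -> H7
  lookup 66.48.140.200: bits 01000 walk d0:-→d1:-→d2:-→d3:-→d4:-→d5:- -> no-route
  + 70.0.0.0/8 (H3) depth=8
  del 242.224.0.0/12 (clear depth 12)
  + 242.224.237.208/28 (H7) depth=28
  + 70.101.244.128/32 (H5) depth=32
  + 202.39.0.0/16 (H3) depth=16
  + 242.224.237.210/32 (H5) depth=32
  lookup 70.101.60.93: bits 0100011001100101 walk d0:-→d1:-→d2:-→d3:-→d4:-→d5:-→d6:-→d7:-→d8:H3→d9:-→d10:-→d11:-→d12:H6→d13:-→d14:-→d15:-→d16:H7 -> H7
  + 242.224.237.0/24 (H2) depth=24
  lookup 242.224.237.2: bits 111100101110000011101101 walk d0:-→d1:-→d2:-→d3:-→d4:-→d5:-→d6:-→d7:-→d8:-→d9:-→d10:-→d11:-→d12:-→d13:-→d14:-→d15:-→d16:H6→d17:-→d18:-→d19:-→d20:-→d21:-→d22:-→d23:-→d24:H2 -> H2

== LOOKUPS ==
["H1","H1","H1","H3","H7","no-route","H7","H2"]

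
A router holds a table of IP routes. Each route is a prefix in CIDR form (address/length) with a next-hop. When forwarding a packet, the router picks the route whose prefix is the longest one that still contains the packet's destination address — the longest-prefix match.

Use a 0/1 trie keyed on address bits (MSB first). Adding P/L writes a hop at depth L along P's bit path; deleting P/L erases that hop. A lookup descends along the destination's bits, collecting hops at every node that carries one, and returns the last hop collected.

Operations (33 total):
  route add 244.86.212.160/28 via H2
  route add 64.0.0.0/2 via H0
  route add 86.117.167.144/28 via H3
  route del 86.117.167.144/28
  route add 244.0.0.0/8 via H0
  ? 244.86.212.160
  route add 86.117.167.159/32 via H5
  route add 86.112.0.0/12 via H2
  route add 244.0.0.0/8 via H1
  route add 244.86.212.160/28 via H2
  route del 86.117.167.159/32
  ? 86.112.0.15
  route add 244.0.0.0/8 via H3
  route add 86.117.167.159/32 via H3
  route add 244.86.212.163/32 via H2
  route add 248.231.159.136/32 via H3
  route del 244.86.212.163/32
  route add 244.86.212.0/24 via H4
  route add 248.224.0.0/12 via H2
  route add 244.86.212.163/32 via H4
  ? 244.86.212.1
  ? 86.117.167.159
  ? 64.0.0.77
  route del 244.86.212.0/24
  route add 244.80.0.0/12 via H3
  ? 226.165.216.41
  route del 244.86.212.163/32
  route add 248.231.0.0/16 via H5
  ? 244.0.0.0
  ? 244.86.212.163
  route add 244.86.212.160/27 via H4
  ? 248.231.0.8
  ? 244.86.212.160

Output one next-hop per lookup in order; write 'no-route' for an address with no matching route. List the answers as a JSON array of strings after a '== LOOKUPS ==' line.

Trace:
  + 244.86.212.160/28 (H2) depth=28
  + 64.0.0.0/2 (H0) depth=2
  + 86.117.167.144/28 (H3) depth=28
  - 86.117.167.144/28 clear@28
  + 244.0.0.0/8 (H0) depth=8
  lookup 244.86.212.160: bits 1111010001010110110101001010 walk d0:-→d1:-→d2:-→d3:-→d4:-→d5:-→d6:-→d7:-→d8:H0→d9:-→d10:-→d11:-→d12:-→d13:-→d14:-→d15:-→d16:-→d17:-→d18:-→d19:-→d20:-→d21:-→d22:-→d23:-→d24:-→d25:-→d26:-→d27:-→d28:H2 -> H2
  + 86.117.167.159/32 (H5) depth=32
  + 86.112.0.0/12 (H2) depth=12
  + 244.0.0.0/8 (H1) depth=8
  + 244.86.212.160/28 (H2) depth=28
  - 86.117.167.159/32 clear@32
  lookup 86.112.0.15: bits 0101011001110 walk d0:-→d1:-→d2:H0→d3:-→d4:-→d5:-→d6:-→d7:-→d8:-→d9:-→d10:-→d11:-→d12:H2→d13:- -> H2
  + 244.0.0.0/8 (H3) depth=8
  + 86.117.167.159/32 (H3) depth=32
  + 244.86.212.163/32 (H2) depth=32
  + 248.231.159.136/32 (H3) depth=32
  - 244.86.212.163/32 clear@32
  + 244.86.212.0/24 (H4) depth=24
  + 248.224.0.0/12 (H2) depth=12
  + 244.86.212.163/32 (H4) depth=32
  lookup 244.86.212.1: bits 111101000101011011010100 walk d0:-→d1:-→d2:-→d3:-→d4:-→d5:-→d6:-→d7:-→d8:H3→d9:-→d10:-→d11:-→d12:-→d13:-→d14:-→d15:-→d16:-→d17:-→d18:-→d19:-→d20:-→d21:-→d22:-→d23:-→d24:H4 -> H4
  lookup 86.117.167.159: bits 01010110011101011010011110011111 walk d0:-→d1:-→d2:H0→d3:-→d4:-→d5:-→d6:-→d7:-→d8:-→d9:-→d10:-→d11:-→d12:H2→d13:-→d14:-→d15:-→d16:-→d17:-→d18:-→d19:-→d20:-→d21:-→d22:-→d23:-→d24:-→d25:-→d26:-→d27:-→d28:-→d29:-→d30:-→d31:-→d32:H3 -> H3
  lookup 64.0.0.77: bits 010 walk d0:-→d1:-→d2:H0→d3:- -> H0
  - 244.86.212.0/24 clear@24
  + 244.80.0.0/12 (H3) depth=12
  lookup 226.165.216.41: bits 111 walk d0:-→d1:-→d2:-→d3:- -> no-route
  - 244.86.212.163/32 clear@32
  + 248.231.0.0/16 (H5) depth=16
  lookup 244.0.0.0: bits 111101000 walk d0:-→d1:-→d2:-→d3:-→d4:-→d5:-→d6:-→d7:-→d8:H3→d9:- -> H3
  lookup 244.86.212.163: bits 11110100010101101101010010100011 walk d0:-→d1:-→d2:-→d3:-→d4:-→d5:-→d6:-→d7:-→d8:H3→d9:-→d10:-→d11:-→d12:H3→d13:-→d14:-→d15:-→d16:-→d17:-→d18:-→d19:-→d20:-→d21:-→d22:-→d23:-→d24:-→d25:-→d26:-→d27:-→d28:H2→d29:-→d30:-→d31:-→d32:- -> H2
  + 244.86.212.160/27 (H4) depth=27
  lookup 248.231.0.8: bits 1111100011100111 walk d0:-→d1:-→d2:-→d3:-→d4:-→d5:-→d6:-→d7:-→d8:-→d9:-→d10:-→d11:-→d12:H2→d13:-→d14:-→d15:-→d16:H5 -> H5
  lookup 244.86.212.160: bits 111101000101011011010100101000 walk d0:-→d1:-→d2:-→d3:-→d4:-→d5:-→d6:-→d7:-→d8:H3→d9:-→d10:-→d11:-→d12:H3→d13:-→d14:-→d15:-→d16:-→d17:-→d18:-→d19:-→d20:-→d21:-→d22:-→d23:-→d24:-→d25:-→d26:-→d27:H4→d28:H2→d29:-→d30:- -> H2

== LOOKUPS ==
["H2","H2","H4","H3","H0","no-route","H3","H2","H5","H2"]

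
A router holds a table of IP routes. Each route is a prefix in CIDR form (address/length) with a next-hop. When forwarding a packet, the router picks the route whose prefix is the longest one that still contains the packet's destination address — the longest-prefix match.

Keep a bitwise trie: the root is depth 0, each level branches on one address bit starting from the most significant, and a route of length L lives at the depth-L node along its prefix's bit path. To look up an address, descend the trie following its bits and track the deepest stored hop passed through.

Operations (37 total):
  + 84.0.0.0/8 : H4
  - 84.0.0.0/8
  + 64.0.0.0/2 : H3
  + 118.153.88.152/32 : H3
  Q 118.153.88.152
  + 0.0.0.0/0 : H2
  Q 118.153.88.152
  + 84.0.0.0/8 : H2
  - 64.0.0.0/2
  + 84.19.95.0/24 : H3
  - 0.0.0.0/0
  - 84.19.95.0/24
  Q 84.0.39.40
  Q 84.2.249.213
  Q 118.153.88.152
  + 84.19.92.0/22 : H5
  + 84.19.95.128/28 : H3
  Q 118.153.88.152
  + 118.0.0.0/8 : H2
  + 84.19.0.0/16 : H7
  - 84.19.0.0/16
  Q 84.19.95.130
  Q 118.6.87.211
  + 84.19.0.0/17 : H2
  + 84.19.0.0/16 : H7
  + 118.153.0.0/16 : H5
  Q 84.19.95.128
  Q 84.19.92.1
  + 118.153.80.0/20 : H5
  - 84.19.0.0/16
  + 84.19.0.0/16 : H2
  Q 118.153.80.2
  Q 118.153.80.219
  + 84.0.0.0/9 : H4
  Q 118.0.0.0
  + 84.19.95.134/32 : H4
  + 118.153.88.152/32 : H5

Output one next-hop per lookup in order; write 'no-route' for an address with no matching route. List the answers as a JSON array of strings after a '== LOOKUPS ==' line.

Trace:
  + 84.0.0.0/8 (H4) depth=8
  - 84.0.0.0/8 clear@8
  + 64.0.0.0/2 (H3) depth=2
  + 118.153.88.152/32 (H3) depth=32
  Q 118.153.88.152: descend 01110110100110010101100010011000 ; hops seen [H3,H3] ; pick H3
  + 0.0.0.0/0 (H2) depth=0
  Q 118.153.88.152: descend 01110110100110010101100010011000 ; hops seen [H2,H3,H3] ; pick H3
  + 84.0.0.0/8 (H2) depth=8
  - 64.0.0.0/2 clear@2
  + 84.19.95.0/24 (H3) depth=24
  - 0.0.0.0/0 clear@0
  - 84.19.95.0/24 clear@24
  Q 84.0.39.40: descend 01010100000 ; hops seen [H2] ; pick H2
  Q 84.2.249.213: descend 01010100000 ; hops seen [H2] ; pick H2
  Q 118.153.88.152: descend 01110110100110010101100010011000 ; hops seen [H3] ; pick H3
  + 84.19.92.0/22 (H5) depth=22
  + 84.19.95.128/28 (H3) depth=28
  Q 118.153.88.152: descend 01110110100110010101100010011000 ; hops seen [H3] ; pick H3
  + 118.0.0.0/8 (H2) depth=8
  + 84.19.0.0/16 (H7) depth=16
  - 84.19.0.0/16 clear@16
  Q 84.19.95.130: descend 0101010000010011010111111000 ; hops seen [H2,H5,H3] ; pick H3
  Q 118.6.87.211: descend 01110110 ; hops seen [H2] ; pick H2
  + 84.19.0.0/17 (H2) depth=17
  + 84.19.0.0/16 (H7) depth=16
  + 118.153.0.0/16 (H5) depth=16
  Q 84.19.95.128: descend 0101010000010011010111111000 ; hops seen [H2,H7,H2,H5,H3] ; pick H3
  Q 84.19.92.1: descend 0101010000010011010111 ; hops seen [H2,H7,H2,H5] ; pick H5
  + 118.153.80.0/20 (H5) depth=20
  - 84.19.0.0/16 clear@16
  + 84.19.0.0/16 (H2) depth=16
  Q 118.153.80.2: descend 01110110100110010101 ; hops seen [H2,H5,H5] ; pick H5
  Q 118.153.80.219: descend 01110110100110010101 ; hops seen [H2,H5,H5] ; pick H5
  + 84.0.0.0/9 (H4) depth=9
  Q 118.0.0.0: descend 01110110 ; hops seen [H2] ; pick H2
  + 84.19.95.134/32 (H4) depth=32
  + 118.153.88.152/32 (H5) depth=32

== LOOKUPS ==
["H3","H3","H2","H2","H3","H3","H3","H2","H3","H5","H5","H5","H2"]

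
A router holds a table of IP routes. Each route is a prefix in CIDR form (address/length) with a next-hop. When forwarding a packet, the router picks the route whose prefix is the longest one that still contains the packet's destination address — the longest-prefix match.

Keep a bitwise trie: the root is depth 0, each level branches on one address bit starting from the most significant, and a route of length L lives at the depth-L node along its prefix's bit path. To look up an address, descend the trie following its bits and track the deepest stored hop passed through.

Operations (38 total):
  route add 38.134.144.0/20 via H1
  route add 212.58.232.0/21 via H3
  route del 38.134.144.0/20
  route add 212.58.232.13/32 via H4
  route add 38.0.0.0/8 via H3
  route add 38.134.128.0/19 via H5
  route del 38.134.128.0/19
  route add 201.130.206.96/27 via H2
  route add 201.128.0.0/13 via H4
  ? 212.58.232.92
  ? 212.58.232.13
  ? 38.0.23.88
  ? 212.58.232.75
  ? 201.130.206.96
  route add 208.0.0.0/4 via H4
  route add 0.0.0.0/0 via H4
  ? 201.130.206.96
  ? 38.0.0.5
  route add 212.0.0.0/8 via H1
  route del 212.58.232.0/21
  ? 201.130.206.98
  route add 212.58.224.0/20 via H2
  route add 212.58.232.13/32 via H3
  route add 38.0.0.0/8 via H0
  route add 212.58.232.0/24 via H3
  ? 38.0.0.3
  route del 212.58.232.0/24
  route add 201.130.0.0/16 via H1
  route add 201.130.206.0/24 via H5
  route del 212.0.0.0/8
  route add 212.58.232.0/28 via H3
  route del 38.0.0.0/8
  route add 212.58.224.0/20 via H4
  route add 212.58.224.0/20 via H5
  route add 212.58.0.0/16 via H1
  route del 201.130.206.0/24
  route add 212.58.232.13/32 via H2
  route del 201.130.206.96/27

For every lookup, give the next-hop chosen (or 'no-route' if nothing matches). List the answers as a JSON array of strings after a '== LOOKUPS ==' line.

Trace:
  add 38.134.144.0/20 -> H1 at depth 20
  add 212.58.232.0/21 -> H3 at depth 21
  del 38.134.144.0/20 (clear depth 20)
  add 212.58.232.13/32 -> H4 at depth 32
  add 38.0.0.0/8 -> H3 at depth 8
  add 38.134.128.0/19 -> H5 at depth 19
  del 38.134.128.0/19 (clear depth 19)
  add 201.130.206.96/27 -> H2 at depth 27
  add 201.128.0.0/13 -> H4 at depth 13
  lookup 212.58.232.92: bits 1101010000111010111010000 walk d0:-→d1:-→d2:-→d3:-→d4:-→d5:-→d6:-→d7:-→d8:-→d9:-→d10:-→d11:-→d12:-→d13:-→d14:-→d15:-→d16:-→d17:-→d18:-→d19:-→d20:-→d21:H3→d22:-→d23:-→d24:-→d25:- -> H3
  lookup 212.58.232.13: bits 11010100001110101110100000001101 walk d0:-→d1:-→d2:-→d3:-→d4:-→d5:-→d6:-→d7:-→d8:-→d9:-→d10:-→d11:-→d12:-→d13:-→d14:-→d15:-→d16:-→d17:-→d18:-→d19:-→d20:-→d21:H3→d22:-→d23:-→d24:-→d25:-→d26:-→d27:-→d28:-→d29:-→d30:-→d31:-→d32:H4 -> H4
  lookup 38.0.23.88: bits 00100110 walk d0:-→d1:-→d2:-→d3:-→d4:-→d5:-→d6:-→d7:-→d8:H3 -> H3
  lookup 212.58.232.75: bits 1101010000111010111010000 walk d0:-→d1:-→d2:-→d3:-→d4:-→d5:-→d6:-→d7:-→d8:-→d9:-→d10:-→d11:-→d12:-→d13:-→d14:-→d15:-→d16:-→d17:-→d18:-→d19:-→d20:-→d21:H3→d22:-→d23:-→d24:-→d25:- -> H3
  lookup 201.130.206.96: bits 110010011000001011001110011 walk d0:-→d1:-→d2:-→d3:-→d4:-→d5:-→d6:-→d7:-→d8:-→d9:-→d10:-→d11:-→d12:-→d13:H4→d14:-→d15:-→d16:-→d17:-→d18:-→d19:-→d20:-→d21:-→d22:-→d23:-→d24:-→d25:-→d26:-→d27:H2 -> H2
  add 208.0.0.0/4 -> H4 at depth 4
  add 0.0.0.0/0 -> H4 at depth 0
  lookup 201.130.206.96: bits 110010011000001011001110011 walk d0:H4→d1:-→d2:-→d3:-→d4:-→d5:-→d6:-→d7:-→d8:-→d9:-→d10:-→d11:-→d12:-→d13:H4→d14:-→d15:-→d16:-→d17:-→d18:-→d19:-→d20:-→d21:-→d22:-→d23:-→d24:-→d25:-→d26:-→d27:H2 -> H2
  lookup 38.0.0.5: bits 00100110 walk d0:H4→d1:-→d2:-→d3:-→d4:-→d5:-→d6:-→d7:-→d8:H3 -> H3
  add 212.0.0.0/8 -> H1 at depth 8
  del 212.58.232.0/21 (clear depth 21)
  lookup 201.130.206.98: bits 110010011000001011001110011 walk d0:H4→d1:-→d2:-→d3:-→d4:-→d5:-→d6:-→d7:-→d8:-→d9:-→d10:-→d11:-→d12:-→d13:H4→d14:-→d15:-→d16:-→d17:-→d18:-→d19:-→d20:-→d21:-→d22:-→d23:-→d24:-→d25:-→d26:-→d27:H2 -> H2
  add 212.58.224.0/20 -> H2 at depth 20
  add 212.58.232.13/32 -> H3 at depth 32
  add 38.0.0.0/8 -> H0 at depth 8
  add 212.58.232.0/24 -> H3 at depth 24
  lookup 38.0.0.3: bits 00100110 walk d0:H4→d1:-→d2:-→d3:-→d4:-→d5:-→d6:-→d7:-→d8:H0 -> H0
  del 212.58.232.0/24 (clear depth 24)
  add 201.130.0.0/16 -> H1 at depth 16
  add 201.130.206.0/24 -> H5 at depth 24
  del 212.0.0.0/8 (clear depth 8)
  add 212.58.232.0/28 -> H3 at depth 28
  del 38.0.0.0/8 (clear depth 8)
  add 212.58.224.0/20 -> H4 at depth 20
  add 212.58.224.0/20 -> H5 at depth 20
  add 212.58.0.0/16 -> H1 at depth 16
  del 201.130.206.0/24 (clear depth 24)
  add 212.58.232.13/32 -> H2 at depth 32
  del 201.130.206.96/27 (clear depth 27)

== LOOKUPS ==
["H3","H4","H3","H3","H2","H2","H3","H2","H0"]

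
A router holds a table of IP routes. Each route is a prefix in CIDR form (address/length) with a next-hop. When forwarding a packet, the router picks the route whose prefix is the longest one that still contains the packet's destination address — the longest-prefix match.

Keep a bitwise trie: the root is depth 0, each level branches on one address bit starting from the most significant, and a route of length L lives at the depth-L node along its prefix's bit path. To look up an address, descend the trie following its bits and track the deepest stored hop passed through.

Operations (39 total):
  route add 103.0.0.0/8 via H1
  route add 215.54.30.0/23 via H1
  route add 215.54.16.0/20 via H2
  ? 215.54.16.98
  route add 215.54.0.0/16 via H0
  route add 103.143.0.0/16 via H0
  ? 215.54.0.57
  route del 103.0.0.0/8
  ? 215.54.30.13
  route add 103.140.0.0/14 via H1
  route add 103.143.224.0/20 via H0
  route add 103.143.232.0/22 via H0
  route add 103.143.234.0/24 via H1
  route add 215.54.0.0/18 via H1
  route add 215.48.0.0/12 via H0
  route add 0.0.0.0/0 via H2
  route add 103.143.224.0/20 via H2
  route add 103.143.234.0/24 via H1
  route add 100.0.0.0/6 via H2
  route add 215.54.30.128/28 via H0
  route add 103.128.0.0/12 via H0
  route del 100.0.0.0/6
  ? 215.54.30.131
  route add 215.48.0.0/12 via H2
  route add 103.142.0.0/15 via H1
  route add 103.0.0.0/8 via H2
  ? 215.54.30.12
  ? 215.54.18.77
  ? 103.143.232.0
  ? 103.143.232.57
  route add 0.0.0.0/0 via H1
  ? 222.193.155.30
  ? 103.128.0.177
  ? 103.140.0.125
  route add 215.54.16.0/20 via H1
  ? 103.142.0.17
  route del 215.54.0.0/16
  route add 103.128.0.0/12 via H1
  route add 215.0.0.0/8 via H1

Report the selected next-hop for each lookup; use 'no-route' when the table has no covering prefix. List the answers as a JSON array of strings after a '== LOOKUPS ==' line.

Apply in order:
  add 103.0.0.0/8 -> H1 at depth 8
  add 215.54.30.0/23 -> H1 at depth 23
  add 215.54.16.0/20 -> H2 at depth 20
  lookup 215.54.16.98: bits 11010111001101100001 walk d0:-→d1:-→d2:-→d3:-→d4:-→d5:-→d6:-→d7:-→d8:-→d9:-→d10:-→d11:-→d12:-→d13:-→d14:-→d15:-→d16:-→d17:-→d18:-→d19:-→d20:H2 -> H2
  add 215.54.0.0/16 -> H0 at depth 16
  add 103.143.0.0/16 -> H0 at depth 16
  lookup 215.54.0.57: bits 1101011100110110000 walk d0:-→d1:-→d2:-→d3:-→d4:-→d5:-→d6:-→d7:-→d8:-→d9:-→d10:-→d11:-→d12:-→d13:-→d14:-→d15:-→d16:H0→d17:-→d18:-→d19:- -> H0
  del 103.0.0.0/8 (clear depth 8)
  lookup 215.54.30.13: bits 11010111001101100001111 walk d0:-→d1:-→d2:-→d3:-→d4:-→d5:-→d6:-→d7:-→d8:-→d9:-→d10:-→d11:-→d12:-→d13:-→d14:-→d15:-→d16:H0→d17:-→d18:-→d19:-→d20:H2→d21:-→d22:-→d23:H1 -> H1
  add 103.140.0.0/14 -> H1 at depth 14
  add 103.143.224.0/20 -> H0 at depth 20
  add 103.143.232.0/22 -> H0 at depth 22
  add 103.143.234.0/24 -> H1 at depth 24
  add 215.54.0.0/18 -> H1 at depth 18
  add 215.48.0.0/12 -> H0 at depth 12
  add 0.0.0.0/0 -> H2 at depth 0
  add 103.143.224.0/20 -> H2 at depth 20
  add 103.143.234.0/24 -> H1 at depth 24
  add 100.0.0.0/6 -> H2 at depth 6
  add 215.54.30.128/28 -> H0 at depth 28
  add 103.128.0.0/12 -> H0 at depth 12
  del 100.0.0.0/6 (clear depth 6)
  lookup 215.54.30.131: bits 1101011100110110000111101000 walk d0:H2→d1:-→d2:-→d3:-→d4:-→d5:-→d6:-→d7:-→d8:-→d9:-→d10:-→d11:-→d12:H0→d13:-→d14:-→d15:-→d16:H0→d17:-→d18:H1→d19:-→d20:H2→d21:-→d22:-→d23:H1→d24:-→d25:-→d26:-→d27:-→d28:H0 -> H0
  add 215.48.0.0/12 -> H2 at depth 12
  add 103.142.0.0/15 -> H1 at depth 15
  add 103.0.0.0/8 -> H2 at depth 8
  lookup 215.54.30.12: bits 110101110011011000011110 walk d0:H2→d1:-→d2:-→d3:-→d4:-→d5:-→d6:-→d7:-→d8:-→d9:-→d10:-→d11:-→d12:H2→d13:-→d14:-→d15:-→d16:H0→d17:-→d18:H1→d19:-→d20:H2→d21:-→d22:-→d23:H1→d24:- -> H1
  lookup 215.54.18.77: bits 11010111001101100001 walk d0:H2→d1:-→d2:-→d3:-→d4:-→d5:-→d6:-→d7:-→d8:-→d9:-→d10:-→d11:-→d12:H2→d13:-→d14:-→d15:-→d16:H0→d17:-→d18:H1→d19:-→d20:H2 -> H2
  lookup 103.143.232.0: bits 0110011110001111111010 walk d0:H2→d1:-→d2:-→d3:-→d4:-→d5:-→d6:-→d7:-→d8:H2→d9:-→d10:-→d11:-→d12:H0→d13:-→d14:H1→d15:H1→d16:H0→d17:-→d18:-→d19:-→d20:H2→d21:-→d22:H0 -> H0
  lookup 103.143.232.57: bits 0110011110001111111010 walk d0:H2→d1:-→d2:-→d3:-→d4:-→d5:-→d6:-→d7:-→d8:H2→d9:-→d10:-→d11:-→d12:H0→d13:-→d14:H1→d15:H1→d16:H0→d17:-→d18:-→d19:-→d20:H2→d21:-→d22:H0 -> H0
  add 0.0.0.0/0 -> H1 at depth 0
  lookup 222.193.155.30: bits 1101 walk d0:H1→d1:-→d2:-→d3:-→d4:- -> H1
  lookup 103.128.0.177: bits 011001111000 walk d0:H1→d1:-→d2:-→d3:-→d4:-→d5:-→d6:-→d7:-→d8:H2→d9:-→d10:-→d11:-→d12:H0 -> H0
  lookup 103.140.0.125: bits 01100111100011 walk d0:H1→d1:-→d2:-→d3:-→d4:-→d5:-→d6:-→d7:-→d8:H2→d9:-→d10:-→d11:-→d12:H0→d13:-→d14:H1 -> H1
  add 215.54.16.0/20 -> H1 at depth 20
  lookup 103.142.0.17: bits 011001111000111 walk d0:H1→d1:-→d2:-→d3:-→d4:-→d5:-→d6:-→d7:-→d8:H2→d9:-→d10:-→d11:-→d12:H0→d13:-→d14:H1→d15:H1 -> H1
  del 215.54.0.0/16 (clear depth 16)
  add 103.128.0.0/12 -> H1 at depth 12
  add 215.0.0.0/8 -> H1 at depth 8

== LOOKUPS ==
["H2","H0","H1","H0","H1","H2","H0","H0","H1","H0","H1","H1"]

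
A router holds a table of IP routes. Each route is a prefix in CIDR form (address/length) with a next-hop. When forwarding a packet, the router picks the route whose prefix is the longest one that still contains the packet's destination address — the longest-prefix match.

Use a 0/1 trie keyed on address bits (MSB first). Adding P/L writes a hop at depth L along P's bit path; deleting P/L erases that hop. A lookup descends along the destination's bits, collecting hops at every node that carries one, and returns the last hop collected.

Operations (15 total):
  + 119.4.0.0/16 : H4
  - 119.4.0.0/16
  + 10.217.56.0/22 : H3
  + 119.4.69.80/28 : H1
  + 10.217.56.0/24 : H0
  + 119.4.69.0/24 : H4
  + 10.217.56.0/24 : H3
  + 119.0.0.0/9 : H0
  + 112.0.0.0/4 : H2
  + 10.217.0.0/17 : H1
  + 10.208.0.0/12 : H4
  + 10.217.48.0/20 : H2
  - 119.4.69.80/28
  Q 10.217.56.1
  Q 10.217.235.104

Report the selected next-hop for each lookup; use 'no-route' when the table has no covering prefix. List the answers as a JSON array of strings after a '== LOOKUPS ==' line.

Process each operation:
  + 119.4.0.0/16 (H4) depth=16
  - 119.4.0.0/16 clear@16
  + 10.217.56.0/22 (H3) depth=22
  + 119.4.69.80/28 (H1) depth=28
  + 10.217.56.0/24 (H0) depth=24
  + 119.4.69.0/24 (H4) depth=24
  + 10.217.56.0/24 (H3) depth=24
  + 119.0.0.0/9 (H0) depth=9
  + 112.0.0.0/4 (H2) depth=4
  + 10.217.0.0/17 (H1) depth=17
  + 10.208.0.0/12 (H4) depth=12
  + 10.217.48.0/20 (H2) depth=20
  - 119.4.69.80/28 clear@28
  Q 10.217.56.1: descend 000010101101100100111000 ; hops seen [H4,H1,H2,H3,H3] ; pick H3
  Q 10.217.235.104: descend 0000101011011001 ; hops seen [H4] ; pick H4

== LOOKUPS ==
["H3","H4"]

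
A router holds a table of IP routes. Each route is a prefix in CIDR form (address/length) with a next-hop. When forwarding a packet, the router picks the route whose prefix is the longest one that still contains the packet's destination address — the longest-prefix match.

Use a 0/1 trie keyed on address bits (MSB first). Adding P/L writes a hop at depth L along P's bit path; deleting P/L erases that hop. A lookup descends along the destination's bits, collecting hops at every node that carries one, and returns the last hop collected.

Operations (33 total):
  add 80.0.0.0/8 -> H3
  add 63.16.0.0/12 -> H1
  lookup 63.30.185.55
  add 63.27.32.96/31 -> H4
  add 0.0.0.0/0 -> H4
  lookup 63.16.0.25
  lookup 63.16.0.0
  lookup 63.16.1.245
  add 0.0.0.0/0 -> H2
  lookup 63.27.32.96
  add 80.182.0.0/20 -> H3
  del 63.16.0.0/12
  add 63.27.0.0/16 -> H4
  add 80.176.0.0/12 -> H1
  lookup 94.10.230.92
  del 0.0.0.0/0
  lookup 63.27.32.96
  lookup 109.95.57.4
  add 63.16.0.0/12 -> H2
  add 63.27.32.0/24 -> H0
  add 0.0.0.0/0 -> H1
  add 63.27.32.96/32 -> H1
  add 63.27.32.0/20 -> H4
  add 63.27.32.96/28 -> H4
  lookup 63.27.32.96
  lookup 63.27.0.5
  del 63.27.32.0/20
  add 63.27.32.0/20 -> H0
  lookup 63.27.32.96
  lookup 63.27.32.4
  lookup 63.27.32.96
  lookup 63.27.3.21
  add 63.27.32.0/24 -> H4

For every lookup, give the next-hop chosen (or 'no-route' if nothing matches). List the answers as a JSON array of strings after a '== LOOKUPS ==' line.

Process each operation:
  add 80.0.0.0/8 -> H3 at depth 8
  add 63.16.0.0/12 -> H1 at depth 12
  lookup 63.30.185.55: bits 001111110001 walk d0:-→d1:-→d2:-→d3:-→d4:-→d5:-→d6:-→d7:-→d8:-→d9:-→d10:-→d11:-→d12:H1 -> H1
  add 63.27.32.96/31 -> H4 at depth 31
  add 0.0.0.0/0 -> H4 at depth 0
  lookup 63.16.0.25: bits 001111110001 walk d0:H4→d1:-→d2:-→d3:-→d4:-→d5:-→d6:-→d7:-→d8:-→d9:-→d10:-→d11:-→d12:H1 -> H1
  lookup 63.16.0.0: bits 001111110001 walk d0:H4→d1:-→d2:-→d3:-→d4:-→d5:-→d6:-→d7:-→d8:-→d9:-→d10:-→d11:-→d12:H1 -> H1
  lookup 63.16.1.245: bits 001111110001 walk d0:H4→d1:-→d2:-→d3:-→d4:-→d5:-→d6:-→d7:-→d8:-→d9:-→d10:-→d11:-→d12:H1 -> H1
  add 0.0.0.0/0 -> H2 at depth 0
  lookup 63.27.32.96: bits 0011111100011011001000000110000 walk d0:H2→d1:-→d2:-→d3:-→d4:-→d5:-→d6:-→d7:-→d8:-→d9:-→d10:-→d11:-→d12:H1→d13:-→d14:-→d15:-→d16:-→d17:-→d18:-→d19:-→d20:-→d21:-→d22:-→d23:-→d24:-→d25:-→d26:-→d27:-→d28:-→d29:-→d30:-→d31:H4 -> H4
  add 80.182.0.0/20 -> H3 at depth 20
  - 63.16.0.0/12 clear@12
  add 63.27.0.0/16 -> H4 at depth 16
  add 80.176.0.0/12 -> H1 at depth 12
  lookup 94.10.230.92: bits 0101 walk d0:H2→d1:-→d2:-→d3:-→d4:- -> H2
  - 0.0.0.0/0 clear@0
  lookup 63.27.32.96: bits 0011111100011011001000000110000 walk d0:-→d1:-→d2:-→d3:-→d4:-→d5:-→d6:-→d7:-→d8:-→d9:-→d10:-→d11:-→d12:-→d13:-→d14:-→d15:-→d16:H4→d17:-→d18:-→d19:-→d20:-→d21:-→d22:-→d23:-→d24:-→d25:-→d26:-→d27:-→d28:-→d29:-→d30:-→d31:H4 -> H4
  lookup 109.95.57.4: bits 01 walk d0:-→d1:-→d2:- -> no-route
  add 63.16.0.0/12 -> H2 at depth 12
  add 63.27.32.0/24 -> H0 at depth 24
  add 0.0.0.0/0 -> H1 at depth 0
  add 63.27.32.96/32 -> H1 at depth 32
  add 63.27.32.0/20 -> H4 at depth 20
  add 63.27.32.96/28 -> H4 at depth 28
  lookup 63.27.32.96: bits 00111111000110110010000001100000 walk d0:H1→d1:-→d2:-→d3:-→d4:-→d5:-→d6:-→d7:-→d8:-→d9:-→d10:-→d11:-→d12:H2→d13:-→d14:-→d15:-→d16:H4→d17:-→d18:-→d19:-→d20:H4→d21:-→d22:-→d23:-→d24:H0→d25:-→d26:-→d27:-→d28:H4→d29:-→d30:-→d31:H4→d32:H1 -> H1
  lookup 63.27.0.5: bits 001111110001101100 walk d0:H1→d1:-→d2:-→d3:-→d4:-→d5:-→d6:-→d7:-→d8:-→d9:-→d10:-→d11:-→d12:H2→d13:-→d14:-→d15:-→d16:H4→d17:-→d18:- -> H4
  - 63.27.32.0/20 clear@20
  add 63.27.32.0/20 -> H0 at depth 20
  lookup 63.27.32.96: bits 00111111000110110010000001100000 walk d0:H1→d1:-→d2:-→d3:-→d4:-→d5:-→d6:-→d7:-→d8:-→d9:-→d10:-→d11:-→d12:H2→d13:-→d14:-→d15:-→d16:H4→d17:-→d18:-→d19:-→d20:H0→d21:-→d22:-→d23:-→d24:H0→d25:-→d26:-→d27:-→d28:H4→d29:-→d30:-→d31:H4→d32:H1 -> H1
  lookup 63.27.32.4: bits 0011111100011011001000000 walk d0:H1→d1:-→d2:-→d3:-→d4:-→d5:-→d6:-→d7:-→d8:-→d9:-→d10:-→d11:-→d12:H2→d13:-→d14:-→d15:-→d16:H4→d17:-→d18:-→d19:-→d20:H0→d21:-→d22:-→d23:-→d24:H0→d25:- -> H0
  lookup 63.27.32.96: bits 00111111000110110010000001100000 walk d0:H1→d1:-→d2:-→d3:-→d4:-→d5:-→d6:-→d7:-→d8:-→d9:-→d10:-→d11:-→d12:H2→d13:-→d14:-→d15:-→d16:H4→d17:-→d18:-→d19:-→d20:H0→d21:-→d22:-→d23:-→d24:H0→d25:-→d26:-→d27:-→d28:H4→d29:-→d30:-→d31:H4→d32:H1 -> H1
  lookup 63.27.3.21: bits 001111110001101100 walk d0:H1→d1:-→d2:-→d3:-→d4:-→d5:-→d6:-→d7:-→d8:-→d9:-→d10:-→d11:-→d12:H2→d13:-→d14:-→d15:-→d16:H4→d17:-→d18:- -> H4
  add 63.27.32.0/24 -> H4 at depth 24

== LOOKUPS ==
["H1","H1","H1","H1","H4","H2","H4","no-route","H1","H4","H1","H0","H1","H4"]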